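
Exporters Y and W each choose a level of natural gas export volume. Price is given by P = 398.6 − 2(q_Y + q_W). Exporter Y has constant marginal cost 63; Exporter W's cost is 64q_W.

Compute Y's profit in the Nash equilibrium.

Exporter Y's profit: π = q_Y(398.6 − 2(q_Y + q_W)) − 63q_Y.
∂π/∂q_Y = 335.6 − 4q_Y − 2q_W = 0, so q_Y = 83.9 − 0.5q_W.
By the same steps for W: q_W = 83.65 − 0.5q_Y.
Plugging q_W into Y's best response: q_Y = 83.9 − 0.5(83.65 − 0.5q_Y) ⇒ 0.75q_Y = 42.075, so q_Y = 56.1.
Then q_W = 83.65 − 0.5·56.1 = 55.6.
Price P = 398.6 − 2·111.7 = 175.2.
Y's profit: (175.2 − 63)·56.1 = 6294.42.

6294.42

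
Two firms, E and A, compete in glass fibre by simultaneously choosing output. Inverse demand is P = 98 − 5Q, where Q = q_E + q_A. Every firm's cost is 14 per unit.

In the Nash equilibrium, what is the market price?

42

Firm E's profit: π = q_E(98 − 5(q_E + q_A)) − 14q_E.
∂π/∂q_E = 84 − 10q_E − 5q_A = 0, so q_E = 8.4 − 0.5q_A.
Setting q_E = q_A in the reaction function: q_E = 8.4 − 0.5q_E, so q_E = 8.4 / 1.5 = 5.6.
Equilibrium price: P = 98 − 5·11.2 = 42.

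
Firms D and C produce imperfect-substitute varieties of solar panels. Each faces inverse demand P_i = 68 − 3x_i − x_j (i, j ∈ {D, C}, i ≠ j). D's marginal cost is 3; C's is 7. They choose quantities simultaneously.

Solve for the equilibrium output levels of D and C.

Firm D's profit: π = x_D(68 − 3x_D − x_C) − 3x_D.
∂π/∂x_D = 65 − 6x_D − x_C = 0 ⇒ x_D = 65/6 − (1/6)x_C.
Similarly x_C = 61/6 − (1/6)x_D.
Substituting the second reaction function into the first: x_D = 65/6 − (1/6)(61/6 − (1/6)x_D), which gives (35/36)x_D = 329/36 ⇒ x_D = 9.4.
Then x_C = 61/6 − (1/6)·9.4 = 8.6.

9.4, 8.6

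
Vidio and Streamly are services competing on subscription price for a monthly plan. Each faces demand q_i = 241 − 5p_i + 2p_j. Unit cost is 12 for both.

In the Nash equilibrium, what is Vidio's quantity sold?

128.125

Vidio's profit: π = (p_{Vidio} − 12)(241 − 5p_{Vidio} + 2p_{Streamly}).
∂π/∂p_{Vidio} = 301 − 10p_{Vidio} + 2p_{Streamly} = 0 ⇒ p_{Vidio} = 30.1 + 0.2p_{Streamly}.
The game is symmetric, so in equilibrium p_{Streamly} = p_{Vidio}: the reaction function gives 0.8p_{Vidio} = 30.1, hence p_{Vidio} = 37.625.
q_{Vidio} = 241 − 5·37.625 + 2·37.625 = 128.125.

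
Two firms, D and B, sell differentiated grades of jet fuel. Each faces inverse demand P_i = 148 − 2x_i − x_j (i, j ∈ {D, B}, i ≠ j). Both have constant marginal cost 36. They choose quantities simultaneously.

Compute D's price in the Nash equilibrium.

Firm D's profit: π = x_D(148 − 2x_D − x_B) − 36x_D.
∂π/∂x_D = 112 − 4x_D − x_B = 0 ⇒ x_D = 28 − 0.25x_B.
Setting x_D = x_B in the reaction function: x_D = 28 − 0.25x_D, so x_D = 28 / 1.25 = 22.4.
P_D = 148 − 2·22.4 − 22.4 = 80.8.

80.8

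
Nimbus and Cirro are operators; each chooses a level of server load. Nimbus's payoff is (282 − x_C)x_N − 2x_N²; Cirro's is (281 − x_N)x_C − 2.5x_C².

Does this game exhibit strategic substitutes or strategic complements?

strategic substitutes

Expanding Nimbus's payoff: 282x_N − x_Cx_N − 2x_N².
∂π/∂x_N = 282 − x_C − 4x_N = 0, so x_N = 70.5 − 0.25x_C.
The best-response slope dx_N/dx_C = −0.25 < 0: the reaction function is downward-sloping, so the choices are strategic substitutes.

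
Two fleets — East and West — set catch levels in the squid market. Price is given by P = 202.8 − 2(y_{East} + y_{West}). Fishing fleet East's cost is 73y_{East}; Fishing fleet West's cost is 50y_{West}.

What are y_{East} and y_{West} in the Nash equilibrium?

17.8, 29.3

Fishing fleet East's profit: π = y_{East}(202.8 − 2(y_{East} + y_{West})) − 73y_{East}.
∂π/∂y_{East} = 129.8 − 4y_{East} − 2y_{West} = 0, so y_{East} = 32.45 − 0.5y_{West}.
By the same steps for West: y_{West} = 38.2 − 0.5y_{East}.
Plugging y_{West} into East's best response: y_{East} = 32.45 − 0.5(38.2 − 0.5y_{East}) ⇒ 0.75y_{East} = 13.35, so y_{East} = 17.8.
Then y_{West} = 38.2 − 0.5·17.8 = 29.3.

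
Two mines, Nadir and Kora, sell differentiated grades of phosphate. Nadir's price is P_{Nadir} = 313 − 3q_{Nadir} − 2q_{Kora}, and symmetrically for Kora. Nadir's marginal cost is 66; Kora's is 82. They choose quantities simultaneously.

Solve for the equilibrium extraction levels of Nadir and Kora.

31.875, 27.875

Mine Nadir's profit: π = q_{Nadir}(313 − 3q_{Nadir} − 2q_{Kora}) − 66q_{Nadir}.
∂π/∂q_{Nadir} = 247 − 6q_{Nadir} − 2q_{Kora} = 0 ⇒ q_{Nadir} = 247/6 − (1/3)q_{Kora}.
Similarly q_{Kora} = 38.5 − (1/3)q_{Nadir}.
Substituting the second reaction function into the first: q_{Nadir} = 247/6 − (1/3)(38.5 − (1/3)q_{Nadir}), which gives (8/9)q_{Nadir} = 85/3 ⇒ q_{Nadir} = 31.875.
Then q_{Kora} = 38.5 − (1/3)·31.875 = 27.875.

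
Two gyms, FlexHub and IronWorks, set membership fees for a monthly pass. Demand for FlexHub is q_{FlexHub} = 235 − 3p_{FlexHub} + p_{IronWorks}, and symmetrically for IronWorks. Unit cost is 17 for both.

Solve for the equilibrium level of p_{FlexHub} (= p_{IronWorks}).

57.2

FlexHub's profit: π = (p_{FlexHub} − 17)(235 − 3p_{FlexHub} + p_{IronWorks}).
∂π/∂p_{FlexHub} = 286 − 6p_{FlexHub} + p_{IronWorks} = 0 ⇒ p_{FlexHub} = 143/3 + (1/6)p_{IronWorks}.
By symmetry p_{IronWorks} = p_{FlexHub}; substituting into the reaction function, (5/6)p_{FlexHub} = 143/3 and p_{FlexHub} = 57.2.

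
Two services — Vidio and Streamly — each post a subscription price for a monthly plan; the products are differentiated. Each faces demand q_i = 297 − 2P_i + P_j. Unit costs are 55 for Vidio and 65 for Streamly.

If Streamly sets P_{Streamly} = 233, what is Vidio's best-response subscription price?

160

Vidio's profit: π = (P_{Vidio} − 55)(297 − 2P_{Vidio} + P_{Streamly}).
∂π/∂P_{Vidio} = 407 − 4P_{Vidio} + P_{Streamly} = 0 ⇒ P_{Vidio} = 101.75 + 0.25P_{Streamly}.
At P_{Streamly} = 233: P_{Vidio} = 101.75 + 0.25·233 = 160.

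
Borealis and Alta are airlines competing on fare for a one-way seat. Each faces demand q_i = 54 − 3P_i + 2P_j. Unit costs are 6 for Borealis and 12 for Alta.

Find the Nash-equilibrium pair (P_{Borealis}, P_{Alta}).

19.125, 21.375

Borealis's profit: π = (P_{Borealis} − 6)(54 − 3P_{Borealis} + 2P_{Alta}).
∂π/∂P_{Borealis} = 72 − 6P_{Borealis} + 2P_{Alta} = 0 ⇒ P_{Borealis} = 12 + (1/3)P_{Alta}.
Similarly P_{Alta} = 15 + (1/3)P_{Borealis}.
Solving the two reaction functions simultaneously: (1 − (1/3)(1/3))P_{Borealis} = 12 + (1/3)·15, so (8/9)P_{Borealis} = 17 and P_{Borealis} = 19.125.
Then P_{Alta} = 15 + (1/3)·19.125 = 21.375.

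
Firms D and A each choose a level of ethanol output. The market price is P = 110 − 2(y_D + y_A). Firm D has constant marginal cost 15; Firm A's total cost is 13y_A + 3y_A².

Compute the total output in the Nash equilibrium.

Firm D's profit: π = y_D(110 − 2(y_D + y_A)) − 15y_D.
∂π/∂y_D = 95 − 4y_D − 2y_A = 0, so y_D = 23.75 − 0.5y_A.
For A: ∂π/∂y_A = 97 − 10y_A − 2y_D = 0 ⇒ y_A = 9.7 − 0.2y_D.
Substituting the second reaction function into the first: y_D = 23.75 − 0.5(9.7 − 0.2y_D), which gives 0.9y_D = 18.9 ⇒ y_D = 21.
Then y_A = 9.7 − 0.2·21 = 5.5.
Total output: 21 + 5.5 = 26.5.

26.5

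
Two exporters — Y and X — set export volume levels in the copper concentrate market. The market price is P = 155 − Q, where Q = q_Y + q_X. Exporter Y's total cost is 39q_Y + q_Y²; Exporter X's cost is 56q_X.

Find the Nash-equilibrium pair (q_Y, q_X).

19, 40

Exporter Y's profit: π = q_Y(155 − (q_Y + q_X)) − 39q_Y − q_Y².
∂π/∂q_Y = 116 − 4q_Y − q_X = 0, so q_Y = 29 − 0.25q_X.
For X: ∂π/∂q_X = 99 − 2q_X − q_Y = 0 ⇒ q_X = 49.5 − 0.5q_Y.
Solving the two reaction functions simultaneously: (1 − (−0.25)(−0.5))q_Y = 29 − 0.25·49.5, so 0.875q_Y = 16.625 and q_Y = 19.
Then q_X = 49.5 − 0.5·19 = 40.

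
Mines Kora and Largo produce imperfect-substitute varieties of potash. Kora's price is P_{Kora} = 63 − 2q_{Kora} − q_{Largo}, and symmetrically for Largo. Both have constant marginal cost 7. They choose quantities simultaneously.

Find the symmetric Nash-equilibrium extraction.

Mine Kora's profit: π = q_{Kora}(63 − 2q_{Kora} − q_{Largo}) − 7q_{Kora}.
∂π/∂q_{Kora} = 56 − 4q_{Kora} − q_{Largo} = 0 ⇒ q_{Kora} = 14 − 0.25q_{Largo}.
The game is symmetric, so in equilibrium q_{Largo} = q_{Kora}: the reaction function gives 1.25q_{Kora} = 14, hence q_{Kora} = 11.2.

11.2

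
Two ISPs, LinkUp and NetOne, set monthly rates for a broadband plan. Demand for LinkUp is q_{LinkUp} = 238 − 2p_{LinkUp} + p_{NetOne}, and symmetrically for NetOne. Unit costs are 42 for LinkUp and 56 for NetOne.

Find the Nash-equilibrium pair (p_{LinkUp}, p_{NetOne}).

109.2, 114.8

LinkUp's profit: π = (p_{LinkUp} − 42)(238 − 2p_{LinkUp} + p_{NetOne}).
∂π/∂p_{LinkUp} = 322 − 4p_{LinkUp} + p_{NetOne} = 0 ⇒ p_{LinkUp} = 80.5 + 0.25p_{NetOne}.
Similarly p_{NetOne} = 87.5 + 0.25p_{LinkUp}.
Plugging p_{NetOne} into LinkUp's best response: p_{LinkUp} = 80.5 + 0.25(87.5 + 0.25p_{LinkUp}) ⇒ 0.9375p_{LinkUp} = 102.375, so p_{LinkUp} = 109.2.
Then p_{NetOne} = 87.5 + 0.25·109.2 = 114.8.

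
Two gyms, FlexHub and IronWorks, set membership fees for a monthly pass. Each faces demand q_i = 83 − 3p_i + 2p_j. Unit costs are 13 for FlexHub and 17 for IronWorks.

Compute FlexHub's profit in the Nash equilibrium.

FlexHub's profit: π = (p_{FlexHub} − 13)(83 − 3p_{FlexHub} + 2p_{IronWorks}).
∂π/∂p_{FlexHub} = 122 − 6p_{FlexHub} + 2p_{IronWorks} = 0 ⇒ p_{FlexHub} = 61/3 + (1/3)p_{IronWorks}.
Similarly p_{IronWorks} = 67/3 + (1/3)p_{FlexHub}.
Plugging p_{IronWorks} into FlexHub's best response: p_{FlexHub} = 61/3 + (1/3)(67/3 + (1/3)p_{FlexHub}) ⇒ (8/9)p_{FlexHub} = 250/9, so p_{FlexHub} = 31.25.
Then p_{IronWorks} = 67/3 + (1/3)·31.25 = 32.75.
q_{FlexHub} = 83 − 3·31.25 + 2·32.75 = 54.75.
Profit = (31.25 − 13)·54.75 = 999.1875.

999.1875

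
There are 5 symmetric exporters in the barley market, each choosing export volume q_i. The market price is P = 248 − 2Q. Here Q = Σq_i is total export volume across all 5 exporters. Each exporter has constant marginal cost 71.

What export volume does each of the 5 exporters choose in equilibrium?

A representative exporter's profit is π_i = q_i(248 − 2Q) − 71q_i, with Q = q_i + Σ_{j≠i} q_j.
First-order condition: 177 − 4q_i − 2Σ_{j≠i} q_j = 0.
In a symmetric equilibrium every exporter chooses the same q, so Σ_{j≠i} q_j = 4q. The condition becomes 177 − 12q = 0, giving q = 177/12 = 14.75.

14.75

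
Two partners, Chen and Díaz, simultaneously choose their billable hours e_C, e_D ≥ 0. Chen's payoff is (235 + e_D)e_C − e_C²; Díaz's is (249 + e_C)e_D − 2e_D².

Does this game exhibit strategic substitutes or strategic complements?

strategic complements

Expanding Chen's payoff: 235e_C + e_De_C − e_C².
∂π/∂e_C = 235 + e_D − 2e_C = 0, so e_C = 117.5 + 0.5e_D.
The best-response slope de_C/de_D = 0.5 > 0: the reaction function is upward-sloping, so the choices are strategic complements.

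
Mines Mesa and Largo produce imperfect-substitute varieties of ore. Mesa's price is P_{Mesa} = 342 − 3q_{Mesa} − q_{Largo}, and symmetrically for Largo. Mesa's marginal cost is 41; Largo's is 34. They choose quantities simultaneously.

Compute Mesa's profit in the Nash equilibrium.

Mine Mesa's profit: π = q_{Mesa}(342 − 3q_{Mesa} − q_{Largo}) − 41q_{Mesa}.
∂π/∂q_{Mesa} = 301 − 6q_{Mesa} − q_{Largo} = 0 ⇒ q_{Mesa} = 301/6 − (1/6)q_{Largo}.
Similarly q_{Largo} = 154/3 − (1/6)q_{Mesa}.
Solving the two reaction functions simultaneously: (1 − (−1/6)(−1/6))q_{Mesa} = 301/6 − (1/6)·(154/3), so (35/36)q_{Mesa} = 749/18 and q_{Mesa} = 42.8.
Then q_{Largo} = 154/3 − (1/6)·42.8 = 44.2.
P_{Mesa} = 342 − 3·42.8 − 44.2 = 169.4.
Profit = (169.4 − 41)·42.8 = 5495.52.

5495.52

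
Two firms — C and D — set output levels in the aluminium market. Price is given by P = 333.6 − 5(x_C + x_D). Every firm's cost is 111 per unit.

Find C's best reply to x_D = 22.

11.26

Firm C's profit: π = x_C(333.6 − 5(x_C + x_D)) − 111x_C.
∂π/∂x_C = 222.6 − 10x_C − 5x_D = 0, so x_C = 22.26 − 0.5x_D.
At x_D = 22: x_C = 22.26 − 0.5·22 = 11.26.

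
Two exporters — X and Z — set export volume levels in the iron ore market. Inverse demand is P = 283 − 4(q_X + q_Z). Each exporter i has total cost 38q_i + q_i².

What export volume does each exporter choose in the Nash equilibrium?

Exporter X's profit: π = q_X(283 − 4(q_X + q_Z)) − 38q_X − q_X².
∂π/∂q_X = 245 − 10q_X − 4q_Z = 0, so q_X = 24.5 − 0.4q_Z.
By symmetry q_Z = q_X; substituting into the reaction function, 1.4q_X = 24.5 and q_X = 17.5.

17.5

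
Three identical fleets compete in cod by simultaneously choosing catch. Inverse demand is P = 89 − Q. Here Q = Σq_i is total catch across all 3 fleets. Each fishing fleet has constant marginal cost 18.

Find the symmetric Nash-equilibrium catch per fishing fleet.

17.75

A representative fishing fleet's profit is π_i = q_i(89 − Q) − 18q_i, with Q = q_i + Σ_{j≠i} q_j.
First-order condition: 71 − 2q_i − Σ_{j≠i} q_j = 0.
Imposing symmetry (q_j = q for all j) turns Σ_{j≠i} q_j into 2q, so 71 = 4q and q = 17.75.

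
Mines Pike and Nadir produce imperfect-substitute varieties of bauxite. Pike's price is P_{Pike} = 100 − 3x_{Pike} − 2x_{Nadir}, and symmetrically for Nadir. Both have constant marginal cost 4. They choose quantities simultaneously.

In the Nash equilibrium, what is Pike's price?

Mine Pike's profit: π = x_{Pike}(100 − 3x_{Pike} − 2x_{Nadir}) − 4x_{Pike}.
∂π/∂x_{Pike} = 96 − 6x_{Pike} − 2x_{Nadir} = 0 ⇒ x_{Pike} = 16 − (1/3)x_{Nadir}.
By symmetry x_{Nadir} = x_{Pike}; substituting into the reaction function, (4/3)x_{Pike} = 16 and x_{Pike} = 12.
P_{Pike} = 100 − 3·12 − 2·12 = 40.

40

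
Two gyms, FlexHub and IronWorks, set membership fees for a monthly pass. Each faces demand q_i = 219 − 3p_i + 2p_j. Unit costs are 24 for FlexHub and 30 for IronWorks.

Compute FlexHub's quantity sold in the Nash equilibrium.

149.625

FlexHub's profit: π = (p_{FlexHub} − 24)(219 − 3p_{FlexHub} + 2p_{IronWorks}).
∂π/∂p_{FlexHub} = 291 − 6p_{FlexHub} + 2p_{IronWorks} = 0 ⇒ p_{FlexHub} = 48.5 + (1/3)p_{IronWorks}.
Similarly p_{IronWorks} = 51.5 + (1/3)p_{FlexHub}.
Plugging p_{IronWorks} into FlexHub's best response: p_{FlexHub} = 48.5 + (1/3)(51.5 + (1/3)p_{FlexHub}) ⇒ (8/9)p_{FlexHub} = 197/3, so p_{FlexHub} = 73.875.
Then p_{IronWorks} = 51.5 + (1/3)·73.875 = 76.125.
q_{FlexHub} = 219 − 3·73.875 + 2·76.125 = 149.625.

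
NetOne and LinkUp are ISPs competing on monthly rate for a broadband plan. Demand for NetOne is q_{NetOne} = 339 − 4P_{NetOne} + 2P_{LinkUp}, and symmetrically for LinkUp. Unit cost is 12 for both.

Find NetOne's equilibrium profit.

NetOne's profit: π = (P_{NetOne} − 12)(339 − 4P_{NetOne} + 2P_{LinkUp}).
∂π/∂P_{NetOne} = 387 − 8P_{NetOne} + 2P_{LinkUp} = 0 ⇒ P_{NetOne} = 48.375 + 0.25P_{LinkUp}.
Setting P_{NetOne} = P_{LinkUp} in the reaction function: P_{NetOne} = 48.375 + 0.25P_{NetOne}, so P_{NetOne} = 48.375 / 0.75 = 64.5.
q_{NetOne} = 339 − 4·64.5 + 2·64.5 = 210.
Profit = (64.5 − 12)·210 = 11025.

11025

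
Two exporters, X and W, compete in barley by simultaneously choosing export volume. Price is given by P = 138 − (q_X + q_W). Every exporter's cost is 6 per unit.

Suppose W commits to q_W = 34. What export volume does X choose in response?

Exporter X's profit: π = q_X(138 − (q_X + q_W)) − 6q_X.
∂π/∂q_X = 132 − 2q_X − q_W = 0, so q_X = 66 − 0.5q_W.
At q_W = 34: q_X = 66 − 0.5·34 = 49.

49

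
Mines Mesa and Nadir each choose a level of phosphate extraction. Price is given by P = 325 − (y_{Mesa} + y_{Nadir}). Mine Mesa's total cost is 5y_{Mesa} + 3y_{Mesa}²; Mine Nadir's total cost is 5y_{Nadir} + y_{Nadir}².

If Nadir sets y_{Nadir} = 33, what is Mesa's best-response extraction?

35.875

Mine Mesa's profit: π = y_{Mesa}(325 − (y_{Mesa} + y_{Nadir})) − 5y_{Mesa} − 3y_{Mesa}².
∂π/∂y_{Mesa} = 320 − 8y_{Mesa} − y_{Nadir} = 0, so y_{Mesa} = 40 − 0.125y_{Nadir}.
At y_{Nadir} = 33: y_{Mesa} = 40 − 0.125·33 = 35.875.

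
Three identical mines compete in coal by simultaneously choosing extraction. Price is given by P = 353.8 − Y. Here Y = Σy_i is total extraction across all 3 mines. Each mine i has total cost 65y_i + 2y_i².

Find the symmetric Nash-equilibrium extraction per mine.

36.1

A representative mine's profit is π_i = y_i(353.8 − Y) − 65y_i − 2y_i², with Y = y_i + Σ_{j≠i} y_j.
First-order condition: 288.8 − 6y_i − Σ_{j≠i} y_j = 0.
In a symmetric equilibrium every mine chooses the same y, so Σ_{j≠i} y_j = 2y. The condition becomes 288.8 − 8y = 0, giving y = 288.8/8 = 36.1.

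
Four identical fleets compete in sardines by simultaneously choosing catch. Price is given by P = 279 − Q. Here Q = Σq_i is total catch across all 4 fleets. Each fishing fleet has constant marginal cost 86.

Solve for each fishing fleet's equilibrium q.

A representative fishing fleet's profit is π_i = q_i(279 − Q) − 86q_i, with Q = q_i + Σ_{j≠i} q_j.
First-order condition: 193 − 2q_i − Σ_{j≠i} q_j = 0.
In a symmetric equilibrium every fishing fleet chooses the same q, so Σ_{j≠i} q_j = 3q. The condition becomes 193 − 5q = 0, giving q = 193/5 = 38.6.

38.6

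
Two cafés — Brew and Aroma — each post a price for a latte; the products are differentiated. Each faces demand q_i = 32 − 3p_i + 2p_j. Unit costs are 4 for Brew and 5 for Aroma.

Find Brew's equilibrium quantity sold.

21.5625

Brew's profit: π = (p_{Brew} − 4)(32 − 3p_{Brew} + 2p_{Aroma}).
∂π/∂p_{Brew} = 44 − 6p_{Brew} + 2p_{Aroma} = 0 ⇒ p_{Brew} = 22/3 + (1/3)p_{Aroma}.
Similarly p_{Aroma} = 47/6 + (1/3)p_{Brew}.
Substituting the second reaction function into the first: p_{Brew} = 22/3 + (1/3)(47/6 + (1/3)p_{Brew}), which gives (8/9)p_{Brew} = 179/18 ⇒ p_{Brew} = 11.1875.
Then p_{Aroma} = 47/6 + (1/3)·11.1875 = 11.5625.
q_{Brew} = 32 − 3·11.1875 + 2·11.5625 = 21.5625.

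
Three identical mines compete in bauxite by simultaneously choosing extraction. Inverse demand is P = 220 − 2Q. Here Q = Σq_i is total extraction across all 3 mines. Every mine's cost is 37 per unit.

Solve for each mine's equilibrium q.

A representative mine's profit is π_i = q_i(220 − 2Q) − 37q_i, with Q = q_i + Σ_{j≠i} q_j.
First-order condition: 183 − 4q_i − 2Σ_{j≠i} q_j = 0.
Imposing symmetry (q_j = q for all j) turns Σ_{j≠i} q_j into 2q, so 183 = 8q and q = 22.875.

22.875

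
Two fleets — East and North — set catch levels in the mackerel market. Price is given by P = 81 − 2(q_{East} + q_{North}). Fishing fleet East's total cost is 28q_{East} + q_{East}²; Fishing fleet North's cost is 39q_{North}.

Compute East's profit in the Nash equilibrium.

Fishing fleet East's profit: π = q_{East}(81 − 2(q_{East} + q_{North})) − 28q_{East} − q_{East}².
∂π/∂q_{East} = 53 − 6q_{East} − 2q_{North} = 0, so q_{East} = 53/6 − (1/3)q_{North}.
For North: ∂π/∂q_{North} = 42 − 4q_{North} − 2q_{East} = 0 ⇒ q_{North} = 10.5 − 0.5q_{East}.
Solving the two reaction functions simultaneously: (1 − (−1/3)(−0.5))q_{East} = 53/6 − (1/3)·10.5, so (5/6)q_{East} = 16/3 and q_{East} = 6.4.
Then q_{North} = 10.5 − 0.5·6.4 = 7.3.
Price P = 81 − 2·13.7 = 53.6.
East's profit: (53.6 − 28)·6.4 − (6.4)² = 122.88.

122.88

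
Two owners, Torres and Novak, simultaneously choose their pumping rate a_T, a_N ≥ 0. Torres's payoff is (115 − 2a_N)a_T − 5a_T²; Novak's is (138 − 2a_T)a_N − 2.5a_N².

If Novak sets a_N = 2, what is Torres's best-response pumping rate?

Expanding Torres's payoff: 115a_T − 2a_Na_T − 5a_T².
∂π/∂a_T = 115 − 2a_N − 10a_T = 0, so a_T = 11.5 − 0.2a_N.
At a_N = 2: a_T = 11.5 − 0.2·2 = 11.1.

11.1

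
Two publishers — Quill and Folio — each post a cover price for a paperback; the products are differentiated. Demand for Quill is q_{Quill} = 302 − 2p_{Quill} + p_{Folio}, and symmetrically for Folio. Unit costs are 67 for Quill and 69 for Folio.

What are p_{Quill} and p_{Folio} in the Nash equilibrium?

145.6, 146.4

Quill's profit: π = (p_{Quill} − 67)(302 − 2p_{Quill} + p_{Folio}).
∂π/∂p_{Quill} = 436 − 4p_{Quill} + p_{Folio} = 0 ⇒ p_{Quill} = 109 + 0.25p_{Folio}.
Similarly p_{Folio} = 110 + 0.25p_{Quill}.
Solving the two reaction functions simultaneously: (1 − (0.25)(0.25))p_{Quill} = 109 + 0.25·110, so 0.9375p_{Quill} = 136.5 and p_{Quill} = 145.6.
Then p_{Folio} = 110 + 0.25·145.6 = 146.4.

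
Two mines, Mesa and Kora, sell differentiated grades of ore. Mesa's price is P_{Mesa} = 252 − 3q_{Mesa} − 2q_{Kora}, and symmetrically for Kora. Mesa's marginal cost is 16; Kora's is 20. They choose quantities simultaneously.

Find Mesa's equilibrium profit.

Mine Mesa's profit: π = q_{Mesa}(252 − 3q_{Mesa} − 2q_{Kora}) − 16q_{Mesa}.
∂π/∂q_{Mesa} = 236 − 6q_{Mesa} − 2q_{Kora} = 0 ⇒ q_{Mesa} = 118/3 − (1/3)q_{Kora}.
Similarly q_{Kora} = 116/3 − (1/3)q_{Mesa}.
Plugging q_{Kora} into Mesa's best response: q_{Mesa} = 118/3 − (1/3)(116/3 − (1/3)q_{Mesa}) ⇒ (8/9)q_{Mesa} = 238/9, so q_{Mesa} = 29.75.
Then q_{Kora} = 116/3 − (1/3)·29.75 = 28.75.
P_{Mesa} = 252 − 3·29.75 − 2·28.75 = 105.25.
Profit = (105.25 − 16)·29.75 = 2655.1875.

2655.1875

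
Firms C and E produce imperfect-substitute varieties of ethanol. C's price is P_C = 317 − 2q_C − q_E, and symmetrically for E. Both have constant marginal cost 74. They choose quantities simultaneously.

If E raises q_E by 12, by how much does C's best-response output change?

-3

Firm C's profit: π = q_C(317 − 2q_C − q_E) − 74q_C.
∂π/∂q_C = 243 − 4q_C − q_E = 0 ⇒ q_C = 60.75 − 0.25q_E.
The reaction-function slope is −0.25, so a 12-unit rise in q_E moves q_C by −0.25 × 12 = −3. C's best response falls — the actions are strategic substitutes.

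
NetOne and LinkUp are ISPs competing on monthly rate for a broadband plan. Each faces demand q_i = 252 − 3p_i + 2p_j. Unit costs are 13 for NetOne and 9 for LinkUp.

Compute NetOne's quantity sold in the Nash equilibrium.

NetOne's profit: π = (p_{NetOne} − 13)(252 − 3p_{NetOne} + 2p_{LinkUp}).
∂π/∂p_{NetOne} = 291 − 6p_{NetOne} + 2p_{LinkUp} = 0 ⇒ p_{NetOne} = 48.5 + (1/3)p_{LinkUp}.
Similarly p_{LinkUp} = 46.5 + (1/3)p_{NetOne}.
Plugging p_{LinkUp} into NetOne's best response: p_{NetOne} = 48.5 + (1/3)(46.5 + (1/3)p_{NetOne}) ⇒ (8/9)p_{NetOne} = 64, so p_{NetOne} = 72.
Then p_{LinkUp} = 46.5 + (1/3)·72 = 70.5.
q_{NetOne} = 252 − 3·72 + 2·70.5 = 177.

177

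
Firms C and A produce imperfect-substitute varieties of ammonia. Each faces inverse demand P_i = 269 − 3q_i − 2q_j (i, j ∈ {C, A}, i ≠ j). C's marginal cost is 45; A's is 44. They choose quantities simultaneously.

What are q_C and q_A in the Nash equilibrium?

Firm C's profit: π = q_C(269 − 3q_C − 2q_A) − 45q_C.
∂π/∂q_C = 224 − 6q_C − 2q_A = 0 ⇒ q_C = 112/3 − (1/3)q_A.
Similarly q_A = 37.5 − (1/3)q_C.
Plugging q_A into C's best response: q_C = 112/3 − (1/3)(37.5 − (1/3)q_C) ⇒ (8/9)q_C = 149/6, so q_C = 27.9375.
Then q_A = 37.5 − (1/3)·27.9375 = 28.1875.

27.9375, 28.1875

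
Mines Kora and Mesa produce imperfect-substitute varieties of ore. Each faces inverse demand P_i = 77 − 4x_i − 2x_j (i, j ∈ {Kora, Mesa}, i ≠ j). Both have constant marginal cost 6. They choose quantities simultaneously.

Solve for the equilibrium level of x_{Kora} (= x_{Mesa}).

Mine Kora's profit: π = x_{Kora}(77 − 4x_{Kora} − 2x_{Mesa}) − 6x_{Kora}.
∂π/∂x_{Kora} = 71 − 8x_{Kora} − 2x_{Mesa} = 0 ⇒ x_{Kora} = 8.875 − 0.25x_{Mesa}.
By symmetry x_{Mesa} = x_{Kora}; substituting into the reaction function, 1.25x_{Kora} = 8.875 and x_{Kora} = 7.1.

7.1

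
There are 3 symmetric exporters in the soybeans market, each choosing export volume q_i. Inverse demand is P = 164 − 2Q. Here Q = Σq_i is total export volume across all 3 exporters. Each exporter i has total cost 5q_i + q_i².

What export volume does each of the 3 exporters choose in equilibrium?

A representative exporter's profit is π_i = q_i(164 − 2Q) − 5q_i − q_i², with Q = q_i + Σ_{j≠i} q_j.
First-order condition: 159 − 6q_i − 2Σ_{j≠i} q_j = 0.
With identical exporters, set every q_j = q: then 159 − 6q − 4q = 0, i.e. q = 159/10 = 15.9.

15.9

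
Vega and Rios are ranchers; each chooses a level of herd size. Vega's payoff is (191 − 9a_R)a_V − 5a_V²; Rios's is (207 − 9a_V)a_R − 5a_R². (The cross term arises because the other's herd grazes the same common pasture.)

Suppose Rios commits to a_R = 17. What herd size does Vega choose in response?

Expanding Vega's payoff: 191a_V − 9a_Ra_V − 5a_V².
∂π/∂a_V = 191 − 9a_R − 10a_V = 0, so a_V = 19.1 − 0.9a_R.
At a_R = 17: a_V = 19.1 − 0.9·17 = 3.8.

3.8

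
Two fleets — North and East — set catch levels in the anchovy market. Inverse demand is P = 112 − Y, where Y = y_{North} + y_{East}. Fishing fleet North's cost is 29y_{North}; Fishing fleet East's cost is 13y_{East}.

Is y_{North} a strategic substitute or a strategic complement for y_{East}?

Fishing fleet North's profit: π = y_{North}(112 − (y_{North} + y_{East})) − 29y_{North}.
∂π/∂y_{North} = 83 − 2y_{North} − y_{East} = 0, so y_{North} = 41.5 − 0.5y_{East}.
The best-response slope dy_{North}/dy_{East} = −0.5 < 0: the reaction function is downward-sloping, so the choices are strategic substitutes.

strategic substitutes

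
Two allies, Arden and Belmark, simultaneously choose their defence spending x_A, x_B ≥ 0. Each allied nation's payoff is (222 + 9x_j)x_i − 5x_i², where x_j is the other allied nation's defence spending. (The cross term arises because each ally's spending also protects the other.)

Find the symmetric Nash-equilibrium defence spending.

222

Arden's payoff is (222 + 9x_B)x_A − 5x_A².
∂π/∂x_A = 222 + 9x_B − 10x_A = 0, so x_A = 22.2 + 0.9x_B.
The game is symmetric, so in equilibrium x_B = x_A: the reaction function gives 0.1x_A = 22.2, hence x_A = 222.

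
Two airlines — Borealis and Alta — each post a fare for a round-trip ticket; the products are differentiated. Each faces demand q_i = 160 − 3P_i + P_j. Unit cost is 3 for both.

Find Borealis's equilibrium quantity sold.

Borealis's profit: π = (P_{Borealis} − 3)(160 − 3P_{Borealis} + P_{Alta}).
∂π/∂P_{Borealis} = 169 − 6P_{Borealis} + P_{Alta} = 0 ⇒ P_{Borealis} = 169/6 + (1/6)P_{Alta}.
By symmetry P_{Alta} = P_{Borealis}; substituting into the reaction function, (5/6)P_{Borealis} = 169/6 and P_{Borealis} = 33.8.
q_{Borealis} = 160 − 3·33.8 + 33.8 = 92.4.

92.4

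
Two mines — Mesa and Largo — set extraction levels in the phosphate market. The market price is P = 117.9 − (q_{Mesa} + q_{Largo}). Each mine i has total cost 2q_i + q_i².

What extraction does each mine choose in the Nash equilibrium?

23.18

Mine Mesa's profit: π = q_{Mesa}(117.9 − (q_{Mesa} + q_{Largo})) − 2q_{Mesa} − q_{Mesa}².
∂π/∂q_{Mesa} = 115.9 − 4q_{Mesa} − q_{Largo} = 0, so q_{Mesa} = 28.975 − 0.25q_{Largo}.
Setting q_{Mesa} = q_{Largo} in the reaction function: q_{Mesa} = 28.975 − 0.25q_{Mesa}, so q_{Mesa} = 28.975 / 1.25 = 23.18.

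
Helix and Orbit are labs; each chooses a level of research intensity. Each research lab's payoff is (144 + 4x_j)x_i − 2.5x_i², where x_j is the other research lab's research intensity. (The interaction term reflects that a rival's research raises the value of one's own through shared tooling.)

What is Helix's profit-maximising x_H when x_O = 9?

Helix's payoff is (144 + 4x_O)x_H − 2.5x_H².
∂π/∂x_H = 144 + 4x_O − 5x_H = 0, so x_H = 28.8 + 0.8x_O.
At x_O = 9: x_H = 28.8 + 0.8·9 = 36.

36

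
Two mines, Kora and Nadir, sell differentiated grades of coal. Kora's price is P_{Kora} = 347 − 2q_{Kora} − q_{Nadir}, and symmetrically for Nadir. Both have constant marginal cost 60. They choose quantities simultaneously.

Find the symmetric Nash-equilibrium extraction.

57.4

Mine Kora's profit: π = q_{Kora}(347 − 2q_{Kora} − q_{Nadir}) − 60q_{Kora}.
∂π/∂q_{Kora} = 287 − 4q_{Kora} − q_{Nadir} = 0 ⇒ q_{Kora} = 71.75 − 0.25q_{Nadir}.
By symmetry q_{Nadir} = q_{Kora}; substituting into the reaction function, 1.25q_{Kora} = 71.75 and q_{Kora} = 57.4.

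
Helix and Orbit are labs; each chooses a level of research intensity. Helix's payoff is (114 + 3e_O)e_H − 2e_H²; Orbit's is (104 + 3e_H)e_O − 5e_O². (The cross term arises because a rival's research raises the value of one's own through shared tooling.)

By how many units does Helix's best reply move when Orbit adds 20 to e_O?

15

Expanding Helix's payoff: 114e_H + 3e_Oe_H − 2e_H².
∂π/∂e_H = 114 + 3e_O − 4e_H = 0, so e_H = 28.5 + 0.75e_O.
The reaction-function slope is 0.75, so a 20-unit rise in e_O moves e_H by 0.75 × 20 = 15. Helix's best response rises — the actions are strategic complements.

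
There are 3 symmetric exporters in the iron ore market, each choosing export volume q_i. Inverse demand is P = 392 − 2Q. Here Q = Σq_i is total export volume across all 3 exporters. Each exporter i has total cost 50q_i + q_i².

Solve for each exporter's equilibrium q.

34.2

A representative exporter's profit is π_i = q_i(392 − 2Q) − 50q_i − q_i², with Q = q_i + Σ_{j≠i} q_j.
First-order condition: 342 − 6q_i − 2Σ_{j≠i} q_j = 0.
In a symmetric equilibrium every exporter chooses the same q, so Σ_{j≠i} q_j = 2q. The condition becomes 342 − 10q = 0, giving q = 342/10 = 34.2.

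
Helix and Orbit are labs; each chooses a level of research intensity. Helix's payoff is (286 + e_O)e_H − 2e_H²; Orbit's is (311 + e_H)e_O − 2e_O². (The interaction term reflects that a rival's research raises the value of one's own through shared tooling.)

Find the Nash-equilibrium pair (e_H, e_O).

97, 102

Expanding Helix's payoff: 286e_H + e_Oe_H − 2e_H².
∂π/∂e_H = 286 + e_O − 4e_H = 0, so e_H = 71.5 + 0.25e_O.
Likewise for Orbit: e_O = 77.75 + 0.25e_H.
Solving the two reaction functions simultaneously: (1 − (0.25)(0.25))e_H = 71.5 + 0.25·77.75, so 0.9375e_H = 90.9375 and e_H = 97.
Then e_O = 77.75 + 0.25·97 = 102.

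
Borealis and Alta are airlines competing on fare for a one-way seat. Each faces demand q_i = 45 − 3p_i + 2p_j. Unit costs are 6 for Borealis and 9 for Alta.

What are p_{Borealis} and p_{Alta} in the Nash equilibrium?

Borealis's profit: π = (p_{Borealis} − 6)(45 − 3p_{Borealis} + 2p_{Alta}).
∂π/∂p_{Borealis} = 63 − 6p_{Borealis} + 2p_{Alta} = 0 ⇒ p_{Borealis} = 10.5 + (1/3)p_{Alta}.
Similarly p_{Alta} = 12 + (1/3)p_{Borealis}.
Solving the two reaction functions simultaneously: (1 − (1/3)(1/3))p_{Borealis} = 10.5 + (1/3)·12, so (8/9)p_{Borealis} = 14.5 and p_{Borealis} = 16.3125.
Then p_{Alta} = 12 + (1/3)·16.3125 = 17.4375.

16.3125, 17.4375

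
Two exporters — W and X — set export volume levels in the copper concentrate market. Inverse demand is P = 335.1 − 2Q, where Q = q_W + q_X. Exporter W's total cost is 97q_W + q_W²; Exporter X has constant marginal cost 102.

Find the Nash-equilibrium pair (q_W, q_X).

24.31, 46.12

Exporter W's profit: π = q_W(335.1 − 2(q_W + q_X)) − 97q_W − q_W².
∂π/∂q_W = 238.1 − 6q_W − 2q_X = 0, so q_W = 2381/60 − (1/3)q_X.
For X: ∂π/∂q_X = 233.1 − 4q_X − 2q_W = 0 ⇒ q_X = 58.275 − 0.5q_W.
Plugging q_X into W's best response: q_W = 2381/60 − (1/3)(58.275 − 0.5q_W) ⇒ (5/6)q_W = 2431/120, so q_W = 24.31.
Then q_X = 58.275 − 0.5·24.31 = 46.12.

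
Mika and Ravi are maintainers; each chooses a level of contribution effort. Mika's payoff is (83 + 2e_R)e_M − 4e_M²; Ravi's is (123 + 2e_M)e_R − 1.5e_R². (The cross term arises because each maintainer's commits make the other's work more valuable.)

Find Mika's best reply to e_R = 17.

14.625

Expanding Mika's payoff: 83e_M + 2e_Re_M − 4e_M².
∂π/∂e_M = 83 + 2e_R − 8e_M = 0, so e_M = 10.375 + 0.25e_R.
At e_R = 17: e_M = 10.375 + 0.25·17 = 14.625.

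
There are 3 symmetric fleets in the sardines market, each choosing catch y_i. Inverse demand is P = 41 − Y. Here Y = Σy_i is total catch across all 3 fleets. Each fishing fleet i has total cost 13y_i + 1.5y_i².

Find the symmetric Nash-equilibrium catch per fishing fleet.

A representative fishing fleet's profit is π_i = y_i(41 − Y) − 13y_i − 1.5y_i², with Y = y_i + Σ_{j≠i} y_j.
First-order condition: 28 − 5y_i − Σ_{j≠i} y_j = 0.
With identical fishing fleets, set every y_j = y: then 28 − 5y − 2y = 0, i.e. y = 28/7 = 4.

4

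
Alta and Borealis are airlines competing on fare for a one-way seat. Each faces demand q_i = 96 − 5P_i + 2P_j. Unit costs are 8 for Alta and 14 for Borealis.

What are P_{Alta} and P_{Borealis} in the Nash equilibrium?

17.625, 20.125

Alta's profit: π = (P_{Alta} − 8)(96 − 5P_{Alta} + 2P_{Borealis}).
∂π/∂P_{Alta} = 136 − 10P_{Alta} + 2P_{Borealis} = 0 ⇒ P_{Alta} = 13.6 + 0.2P_{Borealis}.
Similarly P_{Borealis} = 16.6 + 0.2P_{Alta}.
Substituting the second reaction function into the first: P_{Alta} = 13.6 + 0.2(16.6 + 0.2P_{Alta}), which gives 0.96P_{Alta} = 16.92 ⇒ P_{Alta} = 17.625.
Then P_{Borealis} = 16.6 + 0.2·17.625 = 20.125.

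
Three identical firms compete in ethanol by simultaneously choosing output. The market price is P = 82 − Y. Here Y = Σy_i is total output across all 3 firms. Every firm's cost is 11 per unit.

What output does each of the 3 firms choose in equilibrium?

17.75

A representative firm's profit is π_i = y_i(82 − Y) − 11y_i, with Y = y_i + Σ_{j≠i} y_j.
First-order condition: 71 − 2y_i − Σ_{j≠i} y_j = 0.
Imposing symmetry (y_j = y for all j) turns Σ_{j≠i} y_j into 2y, so 71 = 4y and y = 17.75.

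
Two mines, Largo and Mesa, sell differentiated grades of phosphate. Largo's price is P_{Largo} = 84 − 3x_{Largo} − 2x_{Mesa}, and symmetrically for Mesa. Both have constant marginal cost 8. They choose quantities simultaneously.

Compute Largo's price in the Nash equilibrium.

36.5

Mine Largo's profit: π = x_{Largo}(84 − 3x_{Largo} − 2x_{Mesa}) − 8x_{Largo}.
∂π/∂x_{Largo} = 76 − 6x_{Largo} − 2x_{Mesa} = 0 ⇒ x_{Largo} = 38/3 − (1/3)x_{Mesa}.
Setting x_{Largo} = x_{Mesa} in the reaction function: x_{Largo} = 38/3 − (1/3)x_{Largo}, so x_{Largo} = (38/3) / (4/3) = 9.5.
P_{Largo} = 84 − 3·9.5 − 2·9.5 = 36.5.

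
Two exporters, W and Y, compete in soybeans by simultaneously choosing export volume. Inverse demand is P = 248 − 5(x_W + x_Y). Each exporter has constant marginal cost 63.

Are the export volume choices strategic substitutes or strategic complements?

strategic substitutes

Exporter W's profit: π = x_W(248 − 5(x_W + x_Y)) − 63x_W.
∂π/∂x_W = 185 − 10x_W − 5x_Y = 0, so x_W = 18.5 − 0.5x_Y.
The best-response slope dx_W/dx_Y = −0.5 < 0: the reaction function is downward-sloping, so the choices are strategic substitutes.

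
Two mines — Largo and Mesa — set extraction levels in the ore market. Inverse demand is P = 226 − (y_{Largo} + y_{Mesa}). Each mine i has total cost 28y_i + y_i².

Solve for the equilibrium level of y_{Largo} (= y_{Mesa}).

39.6

Mine Largo's profit: π = y_{Largo}(226 − (y_{Largo} + y_{Mesa})) − 28y_{Largo} − y_{Largo}².
∂π/∂y_{Largo} = 198 − 4y_{Largo} − y_{Mesa} = 0, so y_{Largo} = 49.5 − 0.25y_{Mesa}.
The game is symmetric, so in equilibrium y_{Mesa} = y_{Largo}: the reaction function gives 1.25y_{Largo} = 49.5, hence y_{Largo} = 39.6.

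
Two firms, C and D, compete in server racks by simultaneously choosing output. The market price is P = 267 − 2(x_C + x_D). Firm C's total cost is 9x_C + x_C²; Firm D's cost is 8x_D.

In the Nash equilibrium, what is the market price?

111.8

Firm C's profit: π = x_C(267 − 2(x_C + x_D)) − 9x_C − x_C².
∂π/∂x_C = 258 − 6x_C − 2x_D = 0, so x_C = 43 − (1/3)x_D.
For D: ∂π/∂x_D = 259 − 4x_D − 2x_C = 0 ⇒ x_D = 64.75 − 0.5x_C.
Substituting the second reaction function into the first: x_C = 43 − (1/3)(64.75 − 0.5x_C), which gives (5/6)x_C = 257/12 ⇒ x_C = 25.7.
Then x_D = 64.75 − 0.5·25.7 = 51.9.
Equilibrium price: P = 267 − 2·77.6 = 111.8.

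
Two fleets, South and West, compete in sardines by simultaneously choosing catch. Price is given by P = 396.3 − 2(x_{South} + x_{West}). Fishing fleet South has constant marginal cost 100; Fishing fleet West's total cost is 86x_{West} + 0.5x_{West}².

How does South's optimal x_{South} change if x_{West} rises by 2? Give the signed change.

Fishing fleet South's profit: π = x_{South}(396.3 − 2(x_{South} + x_{West})) − 100x_{South}.
∂π/∂x_{South} = 296.3 − 4x_{South} − 2x_{West} = 0, so x_{South} = 74.075 − 0.5x_{West}.
The reaction-function slope is −0.5, so a 2-unit rise in x_{West} moves x_{South} by −0.5 × 2 = −1. South's best response falls — the actions are strategic substitutes.

-1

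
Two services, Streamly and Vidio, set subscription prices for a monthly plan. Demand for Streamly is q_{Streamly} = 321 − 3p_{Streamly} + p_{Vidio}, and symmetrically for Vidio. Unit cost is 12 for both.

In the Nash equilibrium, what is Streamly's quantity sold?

178.2

Streamly's profit: π = (p_{Streamly} − 12)(321 − 3p_{Streamly} + p_{Vidio}).
∂π/∂p_{Streamly} = 357 − 6p_{Streamly} + p_{Vidio} = 0 ⇒ p_{Streamly} = 59.5 + (1/6)p_{Vidio}.
Setting p_{Streamly} = p_{Vidio} in the reaction function: p_{Streamly} = 59.5 + (1/6)p_{Streamly}, so p_{Streamly} = 59.5 / (5/6) = 71.4.
q_{Streamly} = 321 − 3·71.4 + 71.4 = 178.2.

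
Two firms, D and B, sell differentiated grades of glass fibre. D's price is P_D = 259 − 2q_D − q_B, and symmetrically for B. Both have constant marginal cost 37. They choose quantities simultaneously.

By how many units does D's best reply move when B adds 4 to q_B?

-1

Firm D's profit: π = q_D(259 − 2q_D − q_B) − 37q_D.
∂π/∂q_D = 222 − 4q_D − q_B = 0 ⇒ q_D = 55.5 − 0.25q_B.
The reaction-function slope is −0.25, so a 4-unit rise in q_B moves q_D by −0.25 × 4 = −1. D's best response falls — the actions are strategic substitutes.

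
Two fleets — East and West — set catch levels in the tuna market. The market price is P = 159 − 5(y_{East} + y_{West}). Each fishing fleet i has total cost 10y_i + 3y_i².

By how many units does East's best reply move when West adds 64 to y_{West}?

Fishing fleet East's profit: π = y_{East}(159 − 5(y_{East} + y_{West})) − 10y_{East} − 3y_{East}².
∂π/∂y_{East} = 149 − 16y_{East} − 5y_{West} = 0, so y_{East} = 9.3125 − 0.3125y_{West}.
The reaction-function slope is −0.3125, so a 64-unit rise in y_{West} moves y_{East} by −0.3125 × 64 = −20. East's best response falls — the actions are strategic substitutes.

-20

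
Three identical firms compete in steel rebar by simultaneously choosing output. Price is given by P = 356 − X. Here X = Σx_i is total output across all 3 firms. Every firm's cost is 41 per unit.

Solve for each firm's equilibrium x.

A representative firm's profit is π_i = x_i(356 − X) − 41x_i, with X = x_i + Σ_{j≠i} x_j.
First-order condition: 315 − 2x_i − Σ_{j≠i} x_j = 0.
In a symmetric equilibrium every firm chooses the same x, so Σ_{j≠i} x_j = 2x. The condition becomes 315 − 4x = 0, giving x = 315/4 = 78.75.

78.75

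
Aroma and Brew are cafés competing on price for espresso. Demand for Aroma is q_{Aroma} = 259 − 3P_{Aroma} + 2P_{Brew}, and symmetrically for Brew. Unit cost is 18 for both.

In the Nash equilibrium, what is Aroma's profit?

Aroma's profit: π = (P_{Aroma} − 18)(259 − 3P_{Aroma} + 2P_{Brew}).
∂π/∂P_{Aroma} = 313 − 6P_{Aroma} + 2P_{Brew} = 0 ⇒ P_{Aroma} = 313/6 + (1/3)P_{Brew}.
Setting P_{Aroma} = P_{Brew} in the reaction function: P_{Aroma} = 313/6 + (1/3)P_{Aroma}, so P_{Aroma} = (313/6) / (2/3) = 78.25.
q_{Aroma} = 259 − 3·78.25 + 2·78.25 = 180.75.
Profit = (78.25 − 18)·180.75 = 10890.1875.

10890.1875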